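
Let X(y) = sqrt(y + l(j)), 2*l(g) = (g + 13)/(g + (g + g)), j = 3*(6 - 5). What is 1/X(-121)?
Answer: -3*I*sqrt(1081)/1081 ≈ -0.091245*I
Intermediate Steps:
j = 3 (j = 3*1 = 3)
l(g) = (13 + g)/(6*g) (l(g) = ((g + 13)/(g + (g + g)))/2 = ((13 + g)/(g + 2*g))/2 = ((13 + g)/((3*g)))/2 = ((13 + g)*(1/(3*g)))/2 = ((13 + g)/(3*g))/2 = (13 + g)/(6*g))
X(y) = sqrt(8/9 + y) (X(y) = sqrt(y + (1/6)*(13 + 3)/3) = sqrt(y + (1/6)*(1/3)*16) = sqrt(y + 8/9) = sqrt(8/9 + y))
1/X(-121) = 1/(sqrt(8 + 9*(-121))/3) = 1/(sqrt(8 - 1089)/3) = 1/(sqrt(-1081)/3) = 1/((I*sqrt(1081))/3) = 1/(I*sqrt(1081)/3) = -3*I*sqrt(1081)/1081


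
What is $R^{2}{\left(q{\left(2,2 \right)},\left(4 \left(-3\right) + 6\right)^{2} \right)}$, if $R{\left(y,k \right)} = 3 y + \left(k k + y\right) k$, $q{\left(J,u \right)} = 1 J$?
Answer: $2184066756$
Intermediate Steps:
$q{\left(J,u \right)} = J$
$R{\left(y,k \right)} = 3 y + k \left(y + k^{2}\right)$ ($R{\left(y,k \right)} = 3 y + \left(k^{2} + y\right) k = 3 y + \left(y + k^{2}\right) k = 3 y + k \left(y + k^{2}\right)$)
$R^{2}{\left(q{\left(2,2 \right)},\left(4 \left(-3\right) + 6\right)^{2} \right)} = \left(\left(\left(4 \left(-3\right) + 6\right)^{2}\right)^{3} + 3 \cdot 2 + \left(4 \left(-3\right) + 6\right)^{2} \cdot 2\right)^{2} = \left(\left(\left(-12 + 6\right)^{2}\right)^{3} + 6 + \left(-12 + 6\right)^{2} \cdot 2\right)^{2} = \left(\left(\left(-6\right)^{2}\right)^{3} + 6 + \left(-6\right)^{2} \cdot 2\right)^{2} = \left(36^{3} + 6 + 36 \cdot 2\right)^{2} = \left(46656 + 6 + 72\right)^{2} = 46734^{2} = 2184066756$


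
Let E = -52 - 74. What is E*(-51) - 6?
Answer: 6420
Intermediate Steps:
E = -126
E*(-51) - 6 = -126*(-51) - 6 = 6426 - 6 = 6420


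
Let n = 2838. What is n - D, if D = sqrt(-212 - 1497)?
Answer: 2838 - I*sqrt(1709) ≈ 2838.0 - 41.34*I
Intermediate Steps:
D = I*sqrt(1709) (D = sqrt(-1709) = I*sqrt(1709) ≈ 41.34*I)
n - D = 2838 - I*sqrt(1709)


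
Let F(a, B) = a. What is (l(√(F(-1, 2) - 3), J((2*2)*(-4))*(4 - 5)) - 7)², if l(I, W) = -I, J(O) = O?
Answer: 45 + 28*I ≈ 45.0 + 28.0*I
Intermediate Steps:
(l(√(F(-1, 2) - 3), J((2*2)*(-4))*(4 - 5)) - 7)² = (-√(-1 - 3) - 7)² = (-√(-4) - 7)² = (-2*I - 7)² = (-7 - 2*I)²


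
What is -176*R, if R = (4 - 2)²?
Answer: -704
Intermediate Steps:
R = 4 (R = 2² = 4)
-176*R = -176*4 = -704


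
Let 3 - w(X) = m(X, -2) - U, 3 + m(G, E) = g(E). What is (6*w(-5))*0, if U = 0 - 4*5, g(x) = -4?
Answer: 0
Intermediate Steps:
m(G, E) = -7 (m(G, E) = -3 - 4 = -7)
U = -20 (U = 0 - 20 = -20)
w(X) = -10 (w(X) = 3 - (-7 - 1*(-20)) = 3 - (-7 + 20) = 3 - 1*13 = 3 - 13 = -10)
(6*w(-5))*0 = (6*(-10))*0 = -60*0 = 0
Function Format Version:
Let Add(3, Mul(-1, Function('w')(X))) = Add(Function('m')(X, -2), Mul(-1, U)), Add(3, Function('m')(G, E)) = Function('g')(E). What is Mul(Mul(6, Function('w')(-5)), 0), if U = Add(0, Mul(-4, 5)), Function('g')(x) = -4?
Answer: 0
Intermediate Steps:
Function('m')(G, E) = -7 (Function('m')(G, E) = Add(-3, -4) = -7)
U = -20 (U = Add(0, -20) = -20)
Function('w')(X) = -10 (Function('w')(X) = Add(3, Mul(-1, Add(-7, Mul(-1, -20)))) = Add(3, Mul(-1, Add(-7, 20))) = Add(3, Mul(-1, 13)) = Add(3, -13) = -10)
Mul(Mul(6, Function('w')(-5)), 0) = Mul(Mul(6, -10), 0) = Mul(-60, 0) = 0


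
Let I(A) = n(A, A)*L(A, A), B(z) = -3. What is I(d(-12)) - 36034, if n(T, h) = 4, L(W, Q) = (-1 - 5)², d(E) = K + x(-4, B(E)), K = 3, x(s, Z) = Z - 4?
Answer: -35890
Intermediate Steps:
x(s, Z) = -4 + Z
d(E) = -4 (d(E) = 3 + (-4 - 3) = 3 - 7 = -4)
L(W, Q) = 36 (L(W, Q) = (-6)² = 36)
I(A) = 144 (I(A) = 4*36 = 144)
I(d(-12)) - 36034 = 144 - 36034 = -35890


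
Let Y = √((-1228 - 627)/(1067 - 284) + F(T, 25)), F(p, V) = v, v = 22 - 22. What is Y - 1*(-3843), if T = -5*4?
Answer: 3843 + I*√161385/261 ≈ 3843.0 + 1.5392*I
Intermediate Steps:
v = 0
T = -20
F(p, V) = 0
Y = I*√161385/261 (Y = √((-1228 - 627)/(1067 - 284) + 0) = √(-1855/783 + 0) = √(-1855/783) = I*√161385/261 ≈ 1.5392*I)
Y - 1*(-3843) = I*√161385/261 - 1*(-3843) = I*√161385/261 + 3843 = 3843 + I*√161385/261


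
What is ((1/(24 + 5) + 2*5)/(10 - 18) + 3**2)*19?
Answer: 34143/232 ≈ 147.17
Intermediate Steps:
((1/(24 + 5) + 2*5)/(10 - 18) + 3**2)*19 = ((1/29 + 10)/(-8) + 9)*19 = ((1/29 + 10)*(-1/8) + 9)*19 = ((291/29)*(-1/8) + 9)*19 = (-291/232 + 9)*19 = (1797/232)*19 = 34143/232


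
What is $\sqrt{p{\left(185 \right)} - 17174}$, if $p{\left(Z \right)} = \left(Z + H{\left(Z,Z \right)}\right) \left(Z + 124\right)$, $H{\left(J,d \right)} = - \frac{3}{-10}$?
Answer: $\frac{\sqrt{4008370}}{10} \approx 200.21$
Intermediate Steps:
$H{\left(J,d \right)} = \frac{3}{10}$ ($H{\left(J,d \right)} = \left(-3\right) \left(- \frac{1}{10}\right) = \frac{3}{10}$)
$p{\left(Z \right)} = \left(124 + Z\right) \left(\frac{3}{10} + Z\right)$ ($p{\left(Z \right)} = \left(Z + \frac{3}{10}\right) \left(Z + 124\right) = \left(\frac{3}{10} + Z\right) \left(124 + Z\right) = \left(124 + Z\right) \left(\frac{3}{10} + Z\right)$)
$\sqrt{p{\left(185 \right)} - 17174} = \sqrt{\left(\frac{186}{5} + 185^{2} + \frac{1243}{10} \cdot 185\right) - 17174} = \sqrt{\left(\frac{186}{5} + 34225 + \frac{45991}{2}\right) - 17174} = \sqrt{\frac{572577}{10} - 17174} = \sqrt{\frac{400837}{10}} = \frac{\sqrt{4008370}}{10}$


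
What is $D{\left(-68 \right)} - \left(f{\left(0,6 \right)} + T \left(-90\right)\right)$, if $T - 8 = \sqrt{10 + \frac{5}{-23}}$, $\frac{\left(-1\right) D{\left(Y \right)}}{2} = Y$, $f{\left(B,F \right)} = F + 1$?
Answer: $849 + \frac{1350 \sqrt{23}}{23} \approx 1130.5$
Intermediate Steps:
$f{\left(B,F \right)} = 1 + F$
$D{\left(Y \right)} = - 2 Y$
$T = 8 + \frac{15 \sqrt{23}}{23}$ ($T = 8 + \sqrt{10 + \frac{5}{-23}} = 8 + \sqrt{10 + 5 \left(- \frac{1}{23}\right)} = 8 + \sqrt{10 - \frac{5}{23}} = 8 + \sqrt{\frac{225}{23}} = 8 + \frac{15 \sqrt{23}}{23} \approx 11.128$)
$D{\left(-68 \right)} - \left(f{\left(0,6 \right)} + T \left(-90\right)\right) = \left(-2\right) \left(-68\right) - \left(\left(1 + 6\right) + \left(8 + \frac{15 \sqrt{23}}{23}\right) \left(-90\right)\right) = 136 - \left(7 - \left(720 + \frac{1350 \sqrt{23}}{23}\right)\right) = 136 - \left(-713 - \frac{1350 \sqrt{23}}{23}\right) = 136 + \left(713 + \frac{1350 \sqrt{23}}{23}\right) = 849 + \frac{1350 \sqrt{23}}{23}$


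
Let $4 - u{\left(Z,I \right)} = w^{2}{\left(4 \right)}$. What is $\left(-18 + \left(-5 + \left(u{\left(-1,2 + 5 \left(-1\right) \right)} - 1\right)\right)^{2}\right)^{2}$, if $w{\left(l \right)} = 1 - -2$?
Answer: $10609$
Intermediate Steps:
$w{\left(l \right)} = 3$ ($w{\left(l \right)} = 1 + 2 = 3$)
$u{\left(Z,I \right)} = -5$ ($u{\left(Z,I \right)} = 4 - 3^{2} = 4 - 9 = -5$)
$\left(-18 + \left(-5 + \left(u{\left(-1,2 + 5 \left(-1\right) \right)} - 1\right)\right)^{2}\right)^{2} = \left(-18 + \left(-5 - 6\right)^{2}\right)^{2} = \left(-18 + \left(-11\right)^{2}\right)^{2} = \left(-18 + 121\right)^{2} = 103^{2} = 10609$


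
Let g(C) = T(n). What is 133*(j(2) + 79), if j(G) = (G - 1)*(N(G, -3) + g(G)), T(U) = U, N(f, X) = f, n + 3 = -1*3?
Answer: 9975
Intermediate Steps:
n = -6 (n = -3 - 1*3 = -3 - 3 = -6)
g(C) = -6
j(G) = (-1 + G)*(-6 + G) (j(G) = (G - 1)*(G - 6) = (-1 + G)*(-6 + G))
133*(j(2) + 79) = 133*((6 + 2² - 7*2) + 79) = 133*((6 + 4 - 14) + 79) = 133*(-4 + 79) = 133*75 = 9975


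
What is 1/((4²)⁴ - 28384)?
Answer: 1/37152 ≈ 2.6916e-5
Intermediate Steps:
1/((4²)⁴ - 28384) = 1/(16⁴ - 28384) = 1/(65536 - 28384) = 1/37152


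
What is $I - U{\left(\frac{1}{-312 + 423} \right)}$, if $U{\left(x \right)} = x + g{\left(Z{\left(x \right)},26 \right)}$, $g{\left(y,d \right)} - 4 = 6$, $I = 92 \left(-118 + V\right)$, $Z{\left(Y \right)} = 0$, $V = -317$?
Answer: $- \frac{4443331}{111} \approx -40030.0$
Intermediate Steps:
$I = -40020$ ($I = 92 \left(-118 - 317\right) = 92 \left(-435\right) = -40020$)
$g{\left(y,d \right)} = 10$ ($g{\left(y,d \right)} = 4 + 6 = 10$)
$U{\left(x \right)} = 10 + x$ ($U{\left(x \right)} = x + 10 = 10 + x$)
$I - U{\left(\frac{1}{-312 + 423} \right)} = -40020 - \left(10 + \frac{1}{-312 + 423}\right) = -40020 - \left(10 + \frac{1}{111}\right) = -40020 - \frac{1111}{111} = - \frac{4443331}{111}$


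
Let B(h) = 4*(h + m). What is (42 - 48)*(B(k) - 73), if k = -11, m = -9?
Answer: 918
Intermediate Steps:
B(h) = -36 + 4*h (B(h) = 4*(h - 9) = 4*(-9 + h) = -36 + 4*h)
(42 - 48)*(B(k) - 73) = (42 - 48)*((-36 + 4*(-11)) - 73) = -6*((-36 - 44) - 73) = -6*(-80 - 73) = -6*(-153) = 918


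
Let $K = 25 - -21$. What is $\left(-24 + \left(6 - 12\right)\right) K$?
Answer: $-1380$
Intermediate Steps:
$K = 46$ ($K = 25 + 21 = 46$)
$\left(-24 + \left(6 - 12\right)\right) K = \left(-24 + \left(6 - 12\right)\right) 46 = \left(-24 - 6\right) 46 = \left(-30\right) 46 = -1380$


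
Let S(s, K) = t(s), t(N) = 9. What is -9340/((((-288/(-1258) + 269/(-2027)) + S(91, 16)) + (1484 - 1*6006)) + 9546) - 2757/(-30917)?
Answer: -175239103683679/99198927799771 ≈ -1.7665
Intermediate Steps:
S(s, K) = 9
-9340/((((-288/(-1258) + 269/(-2027)) + S(91, 16)) + (1484 - 1*6006)) + 9546) - 2757/(-30917) = -9340/((((-288/(-1258) + 269/(-2027)) + 9) + (1484 - 1*6006)) + 9546) - 2757/(-30917) = -9340/((((-288*(-1/1258) + 269*(-1/2027)) + 9) + (1484 - 6006)) + 9546) - 2757*(-1/30917) = -9340/((((144/629 - 269/2027) + 9) - 4522) + 9546) + 2757/30917 = -9340/(((122687/1274983 + 9) - 4522) + 9546) + 2757/30917 = -9340/((11597534/1274983 - 4522) + 9546) + 2757/30917 = -9340/(-5753875592/1274983 + 9546) + 2757/30917 = -9340/6417112126/1274983 + 2757/30917 = -9340*1274983/6417112126 + 2757/30917 = -5954170610/3208556063 + 2757/30917 = -175239103683679/99198927799771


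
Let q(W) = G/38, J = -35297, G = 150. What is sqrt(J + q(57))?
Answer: 2*I*sqrt(3185198)/19 ≈ 187.86*I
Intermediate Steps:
q(W) = 75/19 (q(W) = 150/38 = 150*(1/38) = 75/19)
sqrt(J + q(57)) = sqrt(-35297 + 75/19) = sqrt(-670568/19) = 2*I*sqrt(3185198)/19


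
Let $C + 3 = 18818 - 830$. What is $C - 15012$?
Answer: $2973$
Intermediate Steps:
$C = 17985$ ($C = -3 + \left(18818 - 830\right) = -3 + 17988 = 17985$)
$C - 15012 = 17985 - 15012 = 2973$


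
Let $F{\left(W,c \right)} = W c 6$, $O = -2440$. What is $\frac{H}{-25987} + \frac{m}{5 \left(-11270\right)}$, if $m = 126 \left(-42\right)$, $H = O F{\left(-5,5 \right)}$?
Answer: $- \frac{209046702}{14942525} \approx -13.99$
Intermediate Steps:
$F{\left(W,c \right)} = 6 W c$
$H = 366000$ ($H = - 2440 \cdot 6 \left(-5\right) 5 = \left(-2440\right) \left(-150\right) = 366000$)
$m = -5292$
$\frac{H}{-25987} + \frac{m}{5 \left(-11270\right)} = \frac{366000}{-25987} - \frac{5292}{5 \left(-11270\right)} = 366000 \left(- \frac{1}{25987}\right) - \frac{5292}{-56350} = - \frac{366000}{25987} - - \frac{54}{575} = - \frac{366000}{25987} + \frac{54}{575} = - \frac{209046702}{14942525}$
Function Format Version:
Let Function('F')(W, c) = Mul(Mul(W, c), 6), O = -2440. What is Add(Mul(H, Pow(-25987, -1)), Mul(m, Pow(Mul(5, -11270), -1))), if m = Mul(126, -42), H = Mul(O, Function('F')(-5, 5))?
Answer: Rational(-209046702, 14942525) ≈ -13.990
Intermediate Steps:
Function('F')(W, c) = Mul(6, W, c)
H = 366000 (H = Mul(-2440, Mul(6, -5, 5)) = Mul(-2440, -150) = 366000)
m = -5292
Add(Mul(H, Pow(-25987, -1)), Mul(m, Pow(Mul(5, -11270), -1))) = Add(Mul(366000, Pow(-25987, -1)), Mul(-5292, Pow(Mul(5, -11270), -1))) = Add(Mul(366000, Rational(-1, 25987)), Mul(-5292, Pow(-56350, -1))) = Add(Rational(-366000, 25987), Mul(-5292, Rational(-1, 56350))) = Add(Rational(-366000, 25987), Rational(54, 575)) = Rational(-209046702, 14942525)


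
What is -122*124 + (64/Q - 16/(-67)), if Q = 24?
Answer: -3040144/201 ≈ -15125.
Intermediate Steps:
-122*124 + (64/Q - 16/(-67)) = -122*124 + (64/24 - 16/(-67)) = -15128 + (64*(1/24) - 16*(-1/67)) = -15128 + (8/3 + 16/67) = -15128 + 584/201 = -3040144/201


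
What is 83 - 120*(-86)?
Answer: 10403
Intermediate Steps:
83 - 120*(-86) = 83 + 10320 = 10403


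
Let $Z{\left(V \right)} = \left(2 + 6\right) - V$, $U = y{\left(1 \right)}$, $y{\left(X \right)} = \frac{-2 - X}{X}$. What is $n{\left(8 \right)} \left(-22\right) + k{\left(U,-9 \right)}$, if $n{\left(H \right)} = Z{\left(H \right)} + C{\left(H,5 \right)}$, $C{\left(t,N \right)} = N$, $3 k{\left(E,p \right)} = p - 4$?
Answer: $- \frac{343}{3} \approx -114.33$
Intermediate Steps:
$y{\left(X \right)} = \frac{-2 - X}{X}$
$U = -3$ ($U = \frac{-2 - 1}{1} = 1 \left(-2 - 1\right) = 1 \left(-3\right) = -3$)
$k{\left(E,p \right)} = - \frac{4}{3} + \frac{p}{3}$ ($k{\left(E,p \right)} = \frac{p - 4}{3} = \frac{-4 + p}{3} = - \frac{4}{3} + \frac{p}{3}$)
$Z{\left(V \right)} = 8 - V$
$n{\left(H \right)} = 13 - H$ ($n{\left(H \right)} = \left(8 - H\right) + 5 = 13 - H$)
$n{\left(8 \right)} \left(-22\right) + k{\left(U,-9 \right)} = \left(13 - 8\right) \left(-22\right) + \left(- \frac{4}{3} + \frac{1}{3} \left(-9\right)\right) = \left(13 - 8\right) \left(-22\right) - \frac{13}{3} = 5 \left(-22\right) - \frac{13}{3} = -110 - \frac{13}{3} = - \frac{343}{3}$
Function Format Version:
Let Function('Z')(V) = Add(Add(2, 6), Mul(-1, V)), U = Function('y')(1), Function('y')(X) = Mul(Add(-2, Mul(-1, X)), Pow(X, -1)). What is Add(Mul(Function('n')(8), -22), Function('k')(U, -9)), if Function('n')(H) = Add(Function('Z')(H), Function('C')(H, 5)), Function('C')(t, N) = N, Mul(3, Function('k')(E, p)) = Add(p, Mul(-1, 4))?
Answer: Rational(-343, 3) ≈ -114.33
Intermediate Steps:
Function('y')(X) = Mul(Pow(X, -1), Add(-2, Mul(-1, X)))
U = -3 (U = Mul(Pow(1, -1), Add(-2, Mul(-1, 1))) = Mul(1, Add(-2, -1)) = Mul(1, -3) = -3)
Function('k')(E, p) = Add(Rational(-4, 3), Mul(Rational(1, 3), p)) (Function('k')(E, p) = Mul(Rational(1, 3), Add(p, Mul(-1, 4))) = Mul(Rational(1, 3), Add(p, -4)) = Mul(Rational(1, 3), Add(-4, p)) = Add(Rational(-4, 3), Mul(Rational(1, 3), p)))
Function('Z')(V) = Add(8, Mul(-1, V))
Function('n')(H) = Add(13, Mul(-1, H)) (Function('n')(H) = Add(Add(8, Mul(-1, H)), 5) = Add(13, Mul(-1, H)))
Add(Mul(Function('n')(8), -22), Function('k')(U, -9)) = Add(Mul(Add(13, Mul(-1, 8)), -22), Add(Rational(-4, 3), Mul(Rational(1, 3), -9))) = Add(Mul(Add(13, -8), -22), Add(Rational(-4, 3), -3)) = Add(Mul(5, -22), Rational(-13, 3)) = Add(-110, Rational(-13, 3)) = Rational(-343, 3)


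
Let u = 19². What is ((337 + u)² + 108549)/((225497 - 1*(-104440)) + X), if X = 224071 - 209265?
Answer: 595753/344743 ≈ 1.7281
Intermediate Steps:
u = 361
X = 14806
((337 + u)² + 108549)/((225497 - 1*(-104440)) + X) = ((337 + 361)² + 108549)/((225497 - 1*(-104440)) + 14806) = (698² + 108549)/((225497 + 104440) + 14806) = (487204 + 108549)/(329937 + 14806) = 595753/344743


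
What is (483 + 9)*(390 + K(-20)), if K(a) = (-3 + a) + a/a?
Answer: 181056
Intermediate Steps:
K(a) = -2 + a (K(a) = (-3 + a) + 1 = -2 + a)
(483 + 9)*(390 + K(-20)) = (483 + 9)*(390 + (-2 - 20)) = 492*(390 - 22) = 492*368 = 181056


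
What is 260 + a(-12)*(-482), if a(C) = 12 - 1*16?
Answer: 2188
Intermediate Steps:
a(C) = -4 (a(C) = 12 - 16 = -4)
260 + a(-12)*(-482) = 260 - 4*(-482) = 260 + 1928 = 2188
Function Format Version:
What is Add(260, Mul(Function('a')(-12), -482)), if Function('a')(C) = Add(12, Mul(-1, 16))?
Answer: 2188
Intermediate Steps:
Function('a')(C) = -4 (Function('a')(C) = Add(12, -16) = -4)
Add(260, Mul(Function('a')(-12), -482)) = Add(260, Mul(-4, -482)) = Add(260, 1928) = 2188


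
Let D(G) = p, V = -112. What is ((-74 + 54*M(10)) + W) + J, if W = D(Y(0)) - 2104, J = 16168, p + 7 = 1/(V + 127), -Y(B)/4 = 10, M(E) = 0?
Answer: 209746/15 ≈ 13983.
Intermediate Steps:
Y(B) = -40 (Y(B) = -4*10 = -40)
p = -104/15 (p = -7 + 1/(-112 + 127) = -7 + 1/15 = -104/15 ≈ -6.9333)
D(G) = -104/15
W = -31664/15 (W = -104/15 - 2104 = -31664/15 ≈ -2110.9)
((-74 + 54*M(10)) + W) + J = ((-74 + 54*0) - 31664/15) + 16168 = ((-74 + 0) - 31664/15) + 16168 = (-74 - 31664/15) + 16168 = -32774/15 + 16168 = 209746/15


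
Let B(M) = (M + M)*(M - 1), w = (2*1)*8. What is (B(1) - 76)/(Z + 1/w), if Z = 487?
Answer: -1216/7793 ≈ -0.15604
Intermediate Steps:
w = 16 (w = 2*8 = 16)
B(M) = 2*M*(-1 + M) (B(M) = (2*M)*(-1 + M) = 2*M*(-1 + M))
(B(1) - 76)/(Z + 1/w) = (2*1*(-1 + 1) - 76)/(487 + 1/16) = (2*1*0 - 76)/(487 + 1/16) = (0 - 76)/(7793/16) = -76*16/7793 = -1216/7793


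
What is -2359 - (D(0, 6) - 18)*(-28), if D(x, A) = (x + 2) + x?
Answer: -2807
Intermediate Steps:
D(x, A) = 2 + 2*x (D(x, A) = (2 + x) + x = 2 + 2*x)
-2359 - (D(0, 6) - 18)*(-28) = -2359 - ((2 + 2*0) - 18)*(-28) = -2359 - ((2 + 0) - 18)*(-28) = -2359 - (2 - 18)*(-28) = -2359 - (-16)*(-28) = -2359 - 1*448 = -2359 - 448 = -2807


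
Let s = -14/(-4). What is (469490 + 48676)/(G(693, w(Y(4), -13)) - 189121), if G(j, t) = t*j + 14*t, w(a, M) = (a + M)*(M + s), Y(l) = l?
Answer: -94212/23395 ≈ -4.0270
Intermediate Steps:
s = 7/2 (s = -14*(-1/4) = 7/2 ≈ 3.5000)
w(a, M) = (7/2 + M)*(M + a) (w(a, M) = (a + M)*(M + 7/2) = (M + a)*(7/2 + M) = (7/2 + M)*(M + a))
G(j, t) = 14*t + j*t (G(j, t) = j*t + 14*t = 14*t + j*t)
(469490 + 48676)/(G(693, w(Y(4), -13)) - 189121) = (469490 + 48676)/(((-13)**2 + (7/2)*(-13) + (7/2)*4 - 13*4)*(14 + 693) - 189121) = 518166/((169 - 91/2 + 14 - 52)*707 - 189121) = 518166/((171/2)*707 - 189121) = 518166/(120897/2 - 189121) = 518166/(-257345/2) = 518166*(-2/257345) = -94212/23395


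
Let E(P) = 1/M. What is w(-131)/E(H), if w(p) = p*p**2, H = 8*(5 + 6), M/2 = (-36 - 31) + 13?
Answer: 242793828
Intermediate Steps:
M = -108 (M = 2*((-36 - 31) + 13) = 2*(-67 + 13) = 2*(-54) = -108)
H = 88 (H = 8*11 = 88)
E(P) = -1/108 (E(P) = 1/(-108) = -1/108)
w(p) = p**3
w(-131)/E(H) = (-131)**3/(-1/108) = -2248091*(-108) = 242793828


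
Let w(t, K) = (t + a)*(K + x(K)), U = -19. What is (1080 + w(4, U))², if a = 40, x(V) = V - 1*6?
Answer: 732736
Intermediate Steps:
x(V) = -6 + V (x(V) = V - 6 = -6 + V)
w(t, K) = (-6 + 2*K)*(40 + t) (w(t, K) = (t + 40)*(K + (-6 + K)) = (40 + t)*(-6 + 2*K) = (-6 + 2*K)*(40 + t))
(1080 + w(4, U))² = (1080 + (-240 + 80*(-19) - 19*4 + 4*(-6 - 19)))² = (1080 + (-240 - 1520 - 76 + 4*(-25)))² = (1080 + (-240 - 1520 - 76 - 100))² = (1080 - 1936)² = (-856)² = 732736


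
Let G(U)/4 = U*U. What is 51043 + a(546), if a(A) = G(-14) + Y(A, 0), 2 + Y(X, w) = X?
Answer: 52371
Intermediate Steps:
Y(X, w) = -2 + X
G(U) = 4*U² (G(U) = 4*(U*U) = 4*U²)
a(A) = 782 + A (a(A) = 4*(-14)² + (-2 + A) = 4*196 + (-2 + A) = 784 + (-2 + A) = 782 + A)
51043 + a(546) = 51043 + (782 + 546) = 51043 + 1328 = 52371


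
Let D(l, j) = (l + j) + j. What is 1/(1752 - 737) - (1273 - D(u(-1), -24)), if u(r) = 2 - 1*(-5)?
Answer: -1333709/1015 ≈ -1314.0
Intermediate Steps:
u(r) = 7 (u(r) = 2 + 5 = 7)
D(l, j) = l + 2*j (D(l, j) = (j + l) + j = l + 2*j)
1/(1752 - 737) - (1273 - D(u(-1), -24)) = 1/(1752 - 737) - (1273 - (7 + 2*(-24))) = 1/1015 - (1273 - (7 - 48)) = 1/1015 - (1273 - 1*(-41)) = 1/1015 - (1273 + 41) = 1/1015 - 1*1314 = 1/1015 - 1314 = -1333709/1015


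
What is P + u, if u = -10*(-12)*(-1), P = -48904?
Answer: -49024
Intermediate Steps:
u = -120 (u = 120*(-1) = -120)
P + u = -48904 - 120 = -49024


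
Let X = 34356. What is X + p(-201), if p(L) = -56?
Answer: 34300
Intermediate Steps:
X + p(-201) = 34356 - 56 = 34300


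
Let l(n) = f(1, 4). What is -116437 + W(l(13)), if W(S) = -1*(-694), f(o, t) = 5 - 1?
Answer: -115743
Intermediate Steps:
f(o, t) = 4
l(n) = 4
W(S) = 694
-116437 + W(l(13)) = -116437 + 694 = -115743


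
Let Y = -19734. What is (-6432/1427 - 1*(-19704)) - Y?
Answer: 56271594/1427 ≈ 39434.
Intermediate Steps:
(-6432/1427 - 1*(-19704)) - Y = (-6432/1427 - 1*(-19704)) - 1*(-19734) = (-6432*1/1427 + 19704) + 19734 = (-6432/1427 + 19704) + 19734 = 28111176/1427 + 19734 = 56271594/1427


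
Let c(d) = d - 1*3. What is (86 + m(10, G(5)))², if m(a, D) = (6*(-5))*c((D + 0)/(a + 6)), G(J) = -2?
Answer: 516961/16 ≈ 32310.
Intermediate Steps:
c(d) = -3 + d (c(d) = d - 3 = -3 + d)
m(a, D) = 90 - 30*D/(6 + a) (m(a, D) = (6*(-5))*(-3 + (D + 0)/(a + 6)) = -30*(-3 + D/(6 + a)) = 90 - 30*D/(6 + a))
(86 + m(10, G(5)))² = (86 + 30*(18 - 1*(-2) + 3*10)/(6 + 10))² = (86 + 30*(18 + 2 + 30)/16)² = (86 + 30*(1/16)*50)² = (86 + 375/4)² = (719/4)² = 516961/16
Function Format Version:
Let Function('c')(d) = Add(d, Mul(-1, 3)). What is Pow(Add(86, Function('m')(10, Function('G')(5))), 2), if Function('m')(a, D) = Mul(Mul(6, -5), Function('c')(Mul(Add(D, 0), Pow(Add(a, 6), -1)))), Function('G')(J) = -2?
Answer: Rational(516961, 16) ≈ 32310.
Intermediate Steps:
Function('c')(d) = Add(-3, d) (Function('c')(d) = Add(d, -3) = Add(-3, d))
Function('m')(a, D) = Add(90, Mul(-30, D, Pow(Add(6, a), -1))) (Function('m')(a, D) = Mul(Mul(6, -5), Add(-3, Mul(Add(D, 0), Pow(Add(a, 6), -1)))) = Mul(-30, Add(-3, Mul(D, Pow(Add(6, a), -1)))) = Add(90, Mul(-30, D, Pow(Add(6, a), -1))))
Pow(Add(86, Function('m')(10, Function('G')(5))), 2) = Pow(Add(86, Mul(30, Pow(Add(6, 10), -1), Add(18, Mul(-1, -2), Mul(3, 10)))), 2) = Pow(Add(86, Mul(30, Pow(16, -1), Add(18, 2, 30))), 2) = Pow(Add(86, Mul(30, Rational(1, 16), 50)), 2) = Pow(Add(86, Rational(375, 4)), 2) = Pow(Rational(719, 4), 2) = Rational(516961, 16)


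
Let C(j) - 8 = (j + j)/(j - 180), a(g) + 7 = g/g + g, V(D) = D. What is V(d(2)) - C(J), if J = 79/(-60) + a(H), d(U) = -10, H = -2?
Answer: -205580/11359 ≈ -18.098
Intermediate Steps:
a(g) = -6 + g (a(g) = -7 + (g/g + g) = -7 + (1 + g) = -6 + g)
J = -559/60 (J = 79/(-60) + (-6 - 2) = 79*(-1/60) - 8 = -79/60 - 8 = -559/60 ≈ -9.3167)
C(j) = 8 + 2*j/(-180 + j) (C(j) = 8 + (j + j)/(j - 180) = 8 + (2*j)/(-180 + j) = 8 + 2*j/(-180 + j))
V(d(2)) - C(J) = -10 - 10*(-144 - 559/60)/(-180 - 559/60) = -10 - 10*(-9199)/((-11359/60)*60) = -10 - 10*(-60)*(-9199)/(11359*60) = -10 - 1*91990/11359 = -10 - 91990/11359 = -205580/11359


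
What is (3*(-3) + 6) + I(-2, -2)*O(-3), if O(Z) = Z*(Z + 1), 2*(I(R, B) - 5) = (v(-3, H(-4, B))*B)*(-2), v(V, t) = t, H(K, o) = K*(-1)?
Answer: 75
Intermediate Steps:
H(K, o) = -K
I(R, B) = 5 - 4*B (I(R, B) = 5 + (((-1*(-4))*B)*(-2))/2 = 5 + ((4*B)*(-2))/2 = 5 + (-8*B)/2 = 5 - 4*B)
O(Z) = Z*(1 + Z)
(3*(-3) + 6) + I(-2, -2)*O(-3) = (3*(-3) + 6) + (5 - 4*(-2))*(-3*(1 - 3)) = (-9 + 6) + (5 + 8)*(-3*(-2)) = -3 + 13*6 = -3 + 78 = 75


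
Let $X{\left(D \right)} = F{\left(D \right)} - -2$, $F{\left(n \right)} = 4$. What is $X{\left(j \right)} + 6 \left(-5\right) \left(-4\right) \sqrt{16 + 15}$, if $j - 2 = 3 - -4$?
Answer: $6 + 120 \sqrt{31} \approx 674.13$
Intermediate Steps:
$j = 9$ ($j = 2 + \left(3 - -4\right) = 2 + \left(3 + 4\right) = 2 + 7 = 9$)
$X{\left(D \right)} = 6$ ($X{\left(D \right)} = 4 - -2 = 4 + 2 = 6$)
$X{\left(j \right)} + 6 \left(-5\right) \left(-4\right) \sqrt{16 + 15} = 6 + 6 \left(-5\right) \left(-4\right) \sqrt{16 + 15} = 6 + \left(-30\right) \left(-4\right) \sqrt{31} = 6 + 120 \sqrt{31}$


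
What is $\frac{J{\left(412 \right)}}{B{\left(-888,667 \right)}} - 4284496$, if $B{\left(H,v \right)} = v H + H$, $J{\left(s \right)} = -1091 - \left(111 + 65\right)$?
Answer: $- \frac{2541494473997}{593184} \approx -4.2845 \cdot 10^{6}$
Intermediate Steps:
$J{\left(s \right)} = -1267$ ($J{\left(s \right)} = -1091 - 176 = -1267$)
$B{\left(H,v \right)} = H + H v$ ($B{\left(H,v \right)} = H v + H = H + H v$)
$\frac{J{\left(412 \right)}}{B{\left(-888,667 \right)}} - 4284496 = - \frac{1267}{\left(-888\right) \left(1 + 667\right)} - 4284496 = - \frac{1267}{\left(-888\right) 668} - 4284496 = - \frac{1267}{-593184} - 4284496 = \left(-1267\right) \left(- \frac{1}{593184}\right) - 4284496 = \frac{1267}{593184} - 4284496 = - \frac{2541494473997}{593184}$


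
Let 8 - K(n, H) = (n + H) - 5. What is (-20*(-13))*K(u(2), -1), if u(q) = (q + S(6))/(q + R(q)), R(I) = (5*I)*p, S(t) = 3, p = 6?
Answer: 112190/31 ≈ 3619.0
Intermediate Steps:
R(I) = 30*I (R(I) = (5*I)*6 = 30*I)
u(q) = (3 + q)/(31*q) (u(q) = (q + 3)/(q + 30*q) = (3 + q)/((31*q)) = (3 + q)*(1/(31*q)) = (3 + q)/(31*q))
K(n, H) = 13 - H - n (K(n, H) = 8 - ((n + H) - 5) = 8 - ((H + n) - 5) = 8 - (-5 + H + n) = 8 + (5 - H - n) = 13 - H - n)
(-20*(-13))*K(u(2), -1) = (-20*(-13))*(13 - 1*(-1) - (3 + 2)/(31*2)) = 260*(13 + 1 - 5/(31*2)) = 260*(13 + 1 - 1*5/62) = 260*(13 + 1 - 5/62) = 260*(863/62) = 112190/31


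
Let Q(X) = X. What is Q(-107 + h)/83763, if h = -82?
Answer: -21/9307 ≈ -0.0022564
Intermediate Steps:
Q(-107 + h)/83763 = (-107 - 82)/83763 = -189*1/83763 = -21/9307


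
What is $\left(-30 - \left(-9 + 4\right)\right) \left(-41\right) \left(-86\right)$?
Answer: $-88150$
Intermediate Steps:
$\left(-30 - \left(-9 + 4\right)\right) \left(-41\right) \left(-86\right) = \left(-30 - -5\right) \left(-41\right) \left(-86\right) = \left(-30 + 5\right) \left(-41\right) \left(-86\right) = \left(-25\right) \left(-41\right) \left(-86\right) = 1025 \left(-86\right) = -88150$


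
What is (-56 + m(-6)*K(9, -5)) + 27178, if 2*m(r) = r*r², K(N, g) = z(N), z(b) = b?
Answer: 26150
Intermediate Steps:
K(N, g) = N
m(r) = r³/2 (m(r) = (r*r²)/2 = r³/2)
(-56 + m(-6)*K(9, -5)) + 27178 = (-56 + ((½)*(-6)³)*9) + 27178 = (-56 + ((½)*(-216))*9) + 27178 = (-56 - 108*9) + 27178 = (-56 - 972) + 27178 = -1028 + 27178 = 26150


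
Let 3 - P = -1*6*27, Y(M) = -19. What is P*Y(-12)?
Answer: -3135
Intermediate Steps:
P = 165 (P = 3 - (-1*6)*27 = 3 - (-6)*27 = 3 - 1*(-162) = 3 + 162 = 165)
P*Y(-12) = 165*(-19) = -3135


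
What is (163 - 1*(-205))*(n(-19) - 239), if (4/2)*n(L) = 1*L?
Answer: -91448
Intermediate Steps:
n(L) = L/2 (n(L) = (1*L)/2 = L/2)
(163 - 1*(-205))*(n(-19) - 239) = (163 - 1*(-205))*((½)*(-19) - 239) = (163 + 205)*(-19/2 - 239) = 368*(-497/2) = -91448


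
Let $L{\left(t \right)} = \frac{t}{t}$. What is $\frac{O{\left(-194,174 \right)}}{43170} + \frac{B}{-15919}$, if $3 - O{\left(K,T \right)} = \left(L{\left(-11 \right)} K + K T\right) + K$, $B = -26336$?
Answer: $\frac{1680511213}{687223230} \approx 2.4454$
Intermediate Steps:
$L{\left(t \right)} = 1$
$O{\left(K,T \right)} = 3 - 2 K - K T$ ($O{\left(K,T \right)} = 3 - \left(\left(1 K + K T\right) + K\right) = 3 - \left(\left(K + K T\right) + K\right) = 3 - \left(2 K + K T\right) = 3 - 2 K - K T$)
$\frac{O{\left(-194,174 \right)}}{43170} + \frac{B}{-15919} = \frac{3 - -388 - \left(-194\right) 174}{43170} - \frac{26336}{-15919} = \left(3 + 388 + 33756\right) \frac{1}{43170} - - \frac{26336}{15919} = 34147 \cdot \frac{1}{43170} + \frac{26336}{15919} = \frac{34147}{43170} + \frac{26336}{15919} = \frac{1680511213}{687223230}$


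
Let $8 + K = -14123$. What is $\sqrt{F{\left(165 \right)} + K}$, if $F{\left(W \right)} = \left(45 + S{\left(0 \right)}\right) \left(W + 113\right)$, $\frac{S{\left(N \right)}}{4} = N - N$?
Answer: $i \sqrt{1621} \approx 40.262 i$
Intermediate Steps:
$K = -14131$ ($K = -8 - 14123 = -14131$)
$S{\left(N \right)} = 0$ ($S{\left(N \right)} = 4 \left(N - N\right) = 4 \cdot 0 = 0$)
$F{\left(W \right)} = 5085 + 45 W$ ($F{\left(W \right)} = \left(45 + 0\right) \left(W + 113\right) = 45 \left(113 + W\right) = 5085 + 45 W$)
$\sqrt{F{\left(165 \right)} + K} = \sqrt{\left(5085 + 45 \cdot 165\right) - 14131} = \sqrt{\left(5085 + 7425\right) - 14131} = \sqrt{12510 - 14131} = \sqrt{-1621} = i \sqrt{1621}$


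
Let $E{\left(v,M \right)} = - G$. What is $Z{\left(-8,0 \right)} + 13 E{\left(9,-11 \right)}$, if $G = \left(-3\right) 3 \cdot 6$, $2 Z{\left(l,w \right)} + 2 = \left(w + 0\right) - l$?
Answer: $705$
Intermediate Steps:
$Z{\left(l,w \right)} = -1 + \frac{w}{2} - \frac{l}{2}$ ($Z{\left(l,w \right)} = -1 + \frac{\left(w + 0\right) - l}{2} = -1 + \frac{w - l}{2} = -1 - \left(\frac{l}{2} - \frac{w}{2}\right) = -1 + \frac{w}{2} - \frac{l}{2}$)
$G = -54$ ($G = \left(-9\right) 6 = -54$)
$E{\left(v,M \right)} = 54$ ($E{\left(v,M \right)} = \left(-1\right) \left(-54\right) = 54$)
$Z{\left(-8,0 \right)} + 13 E{\left(9,-11 \right)} = \left(-1 + \frac{1}{2} \cdot 0 - -4\right) + 13 \cdot 54 = \left(-1 + 0 + 4\right) + 702 = 3 + 702 = 705$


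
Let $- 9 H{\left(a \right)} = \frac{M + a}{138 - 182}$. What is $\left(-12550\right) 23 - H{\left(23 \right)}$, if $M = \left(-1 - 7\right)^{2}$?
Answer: $- \frac{38101829}{132} \approx -2.8865 \cdot 10^{5}$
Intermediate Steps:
$M = 64$ ($M = \left(-8\right)^{2} = 64$)
$H{\left(a \right)} = \frac{16}{99} + \frac{a}{396}$ ($H{\left(a \right)} = - \frac{\left(64 + a\right) \frac{1}{138 - 182}}{9} = - \frac{\left(64 + a\right) \frac{1}{-44}}{9} = - \frac{\left(64 + a\right) \left(- \frac{1}{44}\right)}{9} = - \frac{- \frac{16}{11} - \frac{a}{44}}{9} = \frac{16}{99} + \frac{a}{396}$)
$\left(-12550\right) 23 - H{\left(23 \right)} = \left(-12550\right) 23 - \left(\frac{16}{99} + \frac{1}{396} \cdot 23\right) = -288650 - \left(\frac{16}{99} + \frac{23}{396}\right) = -288650 - \frac{29}{132} = - \frac{38101829}{132}$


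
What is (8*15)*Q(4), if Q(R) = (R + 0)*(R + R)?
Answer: 3840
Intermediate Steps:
Q(R) = 2*R² (Q(R) = R*(2*R) = 2*R²)
(8*15)*Q(4) = (8*15)*(2*4²) = 120*(2*16) = 120*32 = 3840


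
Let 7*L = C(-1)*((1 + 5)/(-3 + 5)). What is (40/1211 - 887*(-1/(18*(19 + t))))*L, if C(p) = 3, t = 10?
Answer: 1095037/491666 ≈ 2.2272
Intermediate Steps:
L = 9/7 (L = (3*((1 + 5)/(-3 + 5)))/7 = (3*(6/2))/7 = (3*(6*(1/2)))/7 = (3*3)/7 = (1/7)*9 = 9/7 ≈ 1.2857)
(40/1211 - 887*(-1/(18*(19 + t))))*L = (40/1211 - 887*(-1/(18*(19 + 10))))*(9/7) = (40*(1/1211) - 887/((-18*29)))*(9/7) = (40/1211 - 887/(-522))*(9/7) = (40/1211 - 887*(-1/522))*(9/7) = (40/1211 + 887/522)*(9/7) = (1095037/632142)*(9/7) = 1095037/491666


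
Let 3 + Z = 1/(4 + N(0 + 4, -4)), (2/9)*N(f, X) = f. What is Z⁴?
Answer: 17850625/234256 ≈ 76.201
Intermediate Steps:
N(f, X) = 9*f/2
Z = -65/22 (Z = -3 + 1/(4 + 9*(0 + 4)/2) = -3 + 1/(4 + (9/2)*4) = -3 + 1/(4 + 18) = -3 + 1/22 = -65/22 ≈ -2.9545)
Z⁴ = (-65/22)⁴ = 17850625/234256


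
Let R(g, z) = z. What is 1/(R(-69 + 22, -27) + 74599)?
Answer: 1/74572 ≈ 1.3410e-5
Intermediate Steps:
1/(R(-69 + 22, -27) + 74599) = 1/(-27 + 74599) = 1/74572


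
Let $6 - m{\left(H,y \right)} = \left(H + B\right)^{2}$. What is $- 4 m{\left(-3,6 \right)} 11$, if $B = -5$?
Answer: $2552$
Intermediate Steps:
$m{\left(H,y \right)} = 6 - \left(-5 + H\right)^{2}$ ($m{\left(H,y \right)} = 6 - \left(H - 5\right)^{2} = 6 - \left(-5 + H\right)^{2}$)
$- 4 m{\left(-3,6 \right)} 11 = - 4 \left(6 - \left(-5 - 3\right)^{2}\right) 11 = - 4 \left(6 - \left(-8\right)^{2}\right) 11 = - 4 \left(6 - 64\right) 11 = \left(-4\right) \left(-58\right) 11 = 232 \cdot 11 = 2552$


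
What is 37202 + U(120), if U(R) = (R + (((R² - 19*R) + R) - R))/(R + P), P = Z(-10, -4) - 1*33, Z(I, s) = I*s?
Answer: 4736894/127 ≈ 37298.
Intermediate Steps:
P = 7 (P = -10*(-4) - 1*33 = 40 - 33 = 7)
U(R) = (R² - 18*R)/(7 + R) (U(R) = (R + (((R² - 19*R) + R) - R))/(R + 7) = (R + ((R² - 18*R) - R))/(7 + R) = (R + (R² - 19*R))/(7 + R) = (R² - 18*R)/(7 + R))
37202 + U(120) = 37202 + 120*(-18 + 120)/(7 + 120) = 37202 + 120*102/127 = 37202 + 120*(1/127)*102 = 37202 + 12240/127 = 4736894/127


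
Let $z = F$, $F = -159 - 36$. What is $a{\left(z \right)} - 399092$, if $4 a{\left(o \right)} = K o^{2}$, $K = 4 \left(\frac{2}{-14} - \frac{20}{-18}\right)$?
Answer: $- \frac{2535919}{7} \approx -3.6227 \cdot 10^{5}$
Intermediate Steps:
$F = -195$ ($F = -159 - 36 = -195$)
$z = -195$
$K = \frac{244}{63}$ ($K = 4 \left(2 \left(- \frac{1}{14}\right) - - \frac{10}{9}\right) = 4 \left(- \frac{1}{7} + \frac{10}{9}\right) = 4 \cdot \frac{61}{63} = \frac{244}{63} \approx 3.873$)
$a{\left(o \right)} = \frac{61 o^{2}}{63}$ ($a{\left(o \right)} = \frac{\frac{244}{63} o^{2}}{4} = \frac{61 o^{2}}{63}$)
$a{\left(z \right)} - 399092 = \frac{61 \left(-195\right)^{2}}{63} - 399092 = \frac{61}{63} \cdot 38025 - 399092 = \frac{257725}{7} - 399092 = - \frac{2535919}{7}$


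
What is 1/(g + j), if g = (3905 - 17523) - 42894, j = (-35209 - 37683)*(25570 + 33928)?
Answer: -1/4336984728 ≈ -2.3057e-10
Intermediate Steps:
j = -4336928216 (j = -72892*59498 = -4336928216)
g = -56512 (g = -13618 - 42894 = -56512)
1/(g + j) = 1/(-56512 - 4336928216) = 1/(-4336984728) = -1/4336984728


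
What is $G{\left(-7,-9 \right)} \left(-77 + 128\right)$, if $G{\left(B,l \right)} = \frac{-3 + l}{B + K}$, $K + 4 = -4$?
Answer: $\frac{204}{5} \approx 40.8$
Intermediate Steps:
$K = -8$ ($K = -4 - 4 = -8$)
$G{\left(B,l \right)} = \frac{-3 + l}{-8 + B}$ ($G{\left(B,l \right)} = \frac{-3 + l}{B - 8} = \frac{-3 + l}{-8 + B}$)
$G{\left(-7,-9 \right)} \left(-77 + 128\right) = \frac{-3 - 9}{-8 - 7} \left(-77 + 128\right) = \frac{1}{-15} \left(-12\right) 51 = \left(- \frac{1}{15}\right) \left(-12\right) 51 = \frac{4}{5} \cdot 51 = \frac{204}{5}$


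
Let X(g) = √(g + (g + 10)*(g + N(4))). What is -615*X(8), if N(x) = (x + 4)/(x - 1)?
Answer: -6150*√2 ≈ -8697.4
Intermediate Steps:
N(x) = (4 + x)/(-1 + x)
X(g) = √(g + (10 + g)*(8/3 + g)) (X(g) = √(g + (g + 10)*(g + (4 + 4)/(-1 + 4))) = √(g + (10 + g)*(g + 8/3)) = √(g + (10 + g)*(8/3 + g)))
-615*X(8) = -205*√(240 + 9*8² + 123*8) = -205*√(240 + 9*64 + 984) = -205*√(240 + 576 + 984) = -205*√1800 = -205*30*√2 = -6150*√2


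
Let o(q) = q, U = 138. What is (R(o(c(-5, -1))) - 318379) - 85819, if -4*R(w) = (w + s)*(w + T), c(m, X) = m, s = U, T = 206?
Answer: -1643525/4 ≈ -4.1088e+5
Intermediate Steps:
s = 138
R(w) = -(138 + w)*(206 + w)/4 (R(w) = -(w + 138)*(w + 206)/4 = -(138 + w)*(206 + w)/4)
(R(o(c(-5, -1))) - 318379) - 85819 = ((-7107 - 86*(-5) - ¼*(-5)²) - 318379) - 85819 = ((-7107 + 430 - ¼*25) - 318379) - 85819 = ((-7107 + 430 - 25/4) - 318379) - 85819 = (-26733/4 - 318379) - 85819 = -1300249/4 - 85819 = -1643525/4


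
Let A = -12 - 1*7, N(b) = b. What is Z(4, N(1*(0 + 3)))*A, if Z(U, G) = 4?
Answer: -76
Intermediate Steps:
A = -19 (A = -12 - 7 = -19)
Z(4, N(1*(0 + 3)))*A = 4*(-19) = -76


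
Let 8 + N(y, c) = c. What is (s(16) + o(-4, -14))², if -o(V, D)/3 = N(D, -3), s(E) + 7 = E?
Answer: 1764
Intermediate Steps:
N(y, c) = -8 + c
s(E) = -7 + E
o(V, D) = 33 (o(V, D) = -3*(-8 - 3) = -3*(-11) = 33)
(s(16) + o(-4, -14))² = ((-7 + 16) + 33)² = (9 + 33)² = 42² = 1764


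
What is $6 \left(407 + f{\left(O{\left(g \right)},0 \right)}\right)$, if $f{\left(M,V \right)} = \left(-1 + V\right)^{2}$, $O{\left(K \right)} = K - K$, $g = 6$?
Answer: $2448$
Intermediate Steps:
$O{\left(K \right)} = 0$
$6 \left(407 + f{\left(O{\left(g \right)},0 \right)}\right) = 6 \left(407 + \left(-1 + 0\right)^{2}\right) = 6 \left(407 + \left(-1\right)^{2}\right) = 6 \left(407 + 1\right) = 6 \cdot 408 = 2448$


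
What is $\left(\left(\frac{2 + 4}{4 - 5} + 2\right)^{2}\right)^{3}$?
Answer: $4096$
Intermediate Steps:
$\left(\left(\frac{2 + 4}{4 - 5} + 2\right)^{2}\right)^{3} = \left(\left(\frac{6}{-1} + 2\right)^{2}\right)^{3} = \left(\left(6 \left(-1\right) + 2\right)^{2}\right)^{3} = \left(\left(-6 + 2\right)^{2}\right)^{3} = \left(\left(-4\right)^{2}\right)^{3} = 16^{3} = 4096$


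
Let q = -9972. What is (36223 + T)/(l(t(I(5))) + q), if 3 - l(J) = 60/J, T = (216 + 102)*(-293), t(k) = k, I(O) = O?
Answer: 56951/9981 ≈ 5.7059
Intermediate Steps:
T = -93174 (T = 318*(-293) = -93174)
l(J) = 3 - 60/J
(36223 + T)/(l(t(I(5))) + q) = (36223 - 93174)/((3 - 60/5) - 9972) = -56951/((3 - 60*⅕) - 9972) = -56951/((3 - 12) - 9972) = -56951/(-9 - 9972) = -56951/(-9981) = -56951*(-1/9981) = 56951/9981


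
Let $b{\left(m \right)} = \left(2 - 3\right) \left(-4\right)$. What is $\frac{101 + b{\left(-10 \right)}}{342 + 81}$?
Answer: $\frac{35}{141} \approx 0.24823$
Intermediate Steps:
$b{\left(m \right)} = 4$ ($b{\left(m \right)} = \left(-1\right) \left(-4\right) = 4$)
$\frac{101 + b{\left(-10 \right)}}{342 + 81} = \frac{101 + 4}{342 + 81} = \frac{105}{423} = 105 \cdot \frac{1}{423} = \frac{35}{141}$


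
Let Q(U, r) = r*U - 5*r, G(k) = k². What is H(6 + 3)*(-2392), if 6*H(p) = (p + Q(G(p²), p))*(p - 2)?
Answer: -164685612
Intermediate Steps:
Q(U, r) = -5*r + U*r (Q(U, r) = U*r - 5*r = -5*r + U*r)
H(p) = (-2 + p)*(p + p*(-5 + p⁴))/6 (H(p) = ((p + p*(-5 + (p²)²))*(p - 2))/6 = ((p + p*(-5 + p⁴))*(-2 + p))/6 = ((-2 + p)*(p + p*(-5 + p⁴)))/6 = (-2 + p)*(p + p*(-5 + p⁴))/6)
H(6 + 3)*(-2392) = ((6 + 3)*(8 + (6 + 3)⁵ - 4*(6 + 3) - 2*(6 + 3)⁴)/6)*(-2392) = ((⅙)*9*(8 + 9⁵ - 4*9 - 2*9⁴))*(-2392) = ((⅙)*9*(8 + 59049 - 36 - 2*6561))*(-2392) = ((⅙)*9*(8 + 59049 - 36 - 13122))*(-2392) = ((⅙)*9*45899)*(-2392) = (137697/2)*(-2392) = -164685612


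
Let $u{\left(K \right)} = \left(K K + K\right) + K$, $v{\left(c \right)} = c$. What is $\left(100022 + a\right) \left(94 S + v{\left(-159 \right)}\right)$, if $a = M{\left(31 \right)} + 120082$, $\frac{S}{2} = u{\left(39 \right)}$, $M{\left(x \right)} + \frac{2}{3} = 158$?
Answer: $66178178384$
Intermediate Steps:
$M{\left(x \right)} = \frac{472}{3}$ ($M{\left(x \right)} = - \frac{2}{3} + 158 = \frac{472}{3}$)
$u{\left(K \right)} = K^{2} + 2 K$ ($u{\left(K \right)} = \left(K^{2} + K\right) + K = \left(K + K^{2}\right) + K = K^{2} + 2 K$)
$S = 3198$ ($S = 2 \cdot 39 \left(2 + 39\right) = 2 \cdot 39 \cdot 41 = 2 \cdot 1599 = 3198$)
$a = \frac{360718}{3}$ ($a = \frac{472}{3} + 120082 = \frac{360718}{3} \approx 1.2024 \cdot 10^{5}$)
$\left(100022 + a\right) \left(94 S + v{\left(-159 \right)}\right) = \left(100022 + \frac{360718}{3}\right) \left(94 \cdot 3198 - 159\right) = \frac{660784 \left(300612 - 159\right)}{3} = \frac{660784}{3} \cdot 300453 = 66178178384$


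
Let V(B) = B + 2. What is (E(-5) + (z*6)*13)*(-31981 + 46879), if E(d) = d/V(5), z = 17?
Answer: 138208746/7 ≈ 1.9744e+7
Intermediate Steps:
V(B) = 2 + B
E(d) = d/7 (E(d) = d/(2 + 5) = d/7)
(E(-5) + (z*6)*13)*(-31981 + 46879) = ((⅐)*(-5) + (17*6)*13)*(-31981 + 46879) = (-5/7 + 102*13)*14898 = (-5/7 + 1326)*14898 = (9277/7)*14898 = 138208746/7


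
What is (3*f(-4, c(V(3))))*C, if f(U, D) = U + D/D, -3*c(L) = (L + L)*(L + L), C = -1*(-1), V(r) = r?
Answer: -9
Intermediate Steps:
C = 1
c(L) = -4*L²/3 (c(L) = -(L + L)*(L + L)/3 = -2*L*2*L/3 = -4*L²/3)
f(U, D) = 1 + U (f(U, D) = U + 1 = 1 + U)
(3*f(-4, c(V(3))))*C = (3*(1 - 4))*1 = (3*(-3))*1 = -9*1 = -9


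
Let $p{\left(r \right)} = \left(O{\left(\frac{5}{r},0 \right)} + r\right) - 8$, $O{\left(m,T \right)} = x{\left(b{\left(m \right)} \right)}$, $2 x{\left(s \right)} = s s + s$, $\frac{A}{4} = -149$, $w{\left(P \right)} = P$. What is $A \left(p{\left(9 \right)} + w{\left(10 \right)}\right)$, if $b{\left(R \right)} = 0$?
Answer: $-6556$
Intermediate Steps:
$A = -596$ ($A = 4 \left(-149\right) = -596$)
$x{\left(s \right)} = \frac{s}{2} + \frac{s^{2}}{2}$ ($x{\left(s \right)} = \frac{s s + s}{2} = \frac{s^{2} + s}{2} = \frac{s + s^{2}}{2} = \frac{s}{2} + \frac{s^{2}}{2}$)
$O{\left(m,T \right)} = 0$ ($O{\left(m,T \right)} = \frac{1}{2} \cdot 0 \left(1 + 0\right) = \frac{1}{2} \cdot 0 \cdot 1 = 0$)
$p{\left(r \right)} = -8 + r$ ($p{\left(r \right)} = \left(0 + r\right) - 8 = r - 8 = -8 + r$)
$A \left(p{\left(9 \right)} + w{\left(10 \right)}\right) = - 596 \left(\left(-8 + 9\right) + 10\right) = - 596 \left(1 + 10\right) = \left(-596\right) 11 = -6556$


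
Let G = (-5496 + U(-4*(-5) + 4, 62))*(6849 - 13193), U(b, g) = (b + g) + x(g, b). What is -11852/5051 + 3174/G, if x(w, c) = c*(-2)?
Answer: -205183005215/87446831576 ≈ -2.3464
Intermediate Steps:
x(w, c) = -2*c
U(b, g) = g - b (U(b, g) = (b + g) - 2*b = g - b)
G = 34625552 (G = (-5496 + (62 - (-4*(-5) + 4)))*(6849 - 13193) = (-5496 + (62 - (20 + 4)))*(-6344) = (-5496 + (62 - 1*24))*(-6344) = (-5496 + (62 - 24))*(-6344) = (-5496 + 38)*(-6344) = -5458*(-6344) = 34625552)
-11852/5051 + 3174/G = -11852/5051 + 3174/34625552 = -11852*1/5051 + 3174*(1/34625552) = -11852/5051 + 1587/17312776 = -205183005215/87446831576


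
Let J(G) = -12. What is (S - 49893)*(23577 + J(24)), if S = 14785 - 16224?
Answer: -1209638580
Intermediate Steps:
S = -1439
(S - 49893)*(23577 + J(24)) = (-1439 - 49893)*(23577 - 12) = -51332*23565 = -1209638580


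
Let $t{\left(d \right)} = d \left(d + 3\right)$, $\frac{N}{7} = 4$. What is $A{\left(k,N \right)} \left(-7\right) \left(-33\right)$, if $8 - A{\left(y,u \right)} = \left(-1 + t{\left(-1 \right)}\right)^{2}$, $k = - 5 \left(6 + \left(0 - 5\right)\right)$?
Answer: $-231$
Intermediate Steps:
$N = 28$ ($N = 7 \cdot 4 = 28$)
$t{\left(d \right)} = d \left(3 + d\right)$
$k = -5$ ($k = - 5 \left(6 - 5\right) = \left(-5\right) 1 = -5$)
$A{\left(y,u \right)} = -1$ ($A{\left(y,u \right)} = 8 - \left(-1 - \left(3 - 1\right)\right)^{2} = 8 - \left(-1 - 2\right)^{2} = 8 - \left(-3\right)^{2} = 8 - 9 = -1$)
$A{\left(k,N \right)} \left(-7\right) \left(-33\right) = \left(-1\right) \left(-7\right) \left(-33\right) = 7 \left(-33\right) = -231$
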